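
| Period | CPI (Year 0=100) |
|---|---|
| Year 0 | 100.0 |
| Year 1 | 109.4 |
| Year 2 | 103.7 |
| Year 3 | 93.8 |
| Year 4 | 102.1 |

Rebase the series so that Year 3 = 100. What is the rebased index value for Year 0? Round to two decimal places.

Rebased(Year 0) = 100.0 / 93.8 × 100 = 106.6098

106.61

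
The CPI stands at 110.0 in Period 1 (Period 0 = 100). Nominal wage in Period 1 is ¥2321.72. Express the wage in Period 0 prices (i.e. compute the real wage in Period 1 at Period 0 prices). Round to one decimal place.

Real = Nominal ÷ (Index/100) = 2321.72 ÷ (110.0/100)
     = 2321.72 ÷ 1.100 = 2110.6545

2110.7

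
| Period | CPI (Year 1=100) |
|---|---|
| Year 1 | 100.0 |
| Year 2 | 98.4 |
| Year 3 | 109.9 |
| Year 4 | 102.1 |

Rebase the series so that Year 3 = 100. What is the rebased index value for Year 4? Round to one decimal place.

92.9

Rebased(Year 4) = 102.1 / 109.9 × 100 = 92.9026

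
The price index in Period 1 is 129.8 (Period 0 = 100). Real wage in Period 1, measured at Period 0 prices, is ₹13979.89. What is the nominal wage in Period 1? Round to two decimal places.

Nominal = Real × (Index/100) = 13979.89 × (129.8/100)
        = 13979.89 × 1.298 = 18145.8972

18145.90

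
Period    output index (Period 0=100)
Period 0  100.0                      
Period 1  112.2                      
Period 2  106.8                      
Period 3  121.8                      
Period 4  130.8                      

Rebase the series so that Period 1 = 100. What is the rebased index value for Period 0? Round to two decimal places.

Rebased(Period 0) = 100.0 / 112.2 × 100 = 89.1266

89.13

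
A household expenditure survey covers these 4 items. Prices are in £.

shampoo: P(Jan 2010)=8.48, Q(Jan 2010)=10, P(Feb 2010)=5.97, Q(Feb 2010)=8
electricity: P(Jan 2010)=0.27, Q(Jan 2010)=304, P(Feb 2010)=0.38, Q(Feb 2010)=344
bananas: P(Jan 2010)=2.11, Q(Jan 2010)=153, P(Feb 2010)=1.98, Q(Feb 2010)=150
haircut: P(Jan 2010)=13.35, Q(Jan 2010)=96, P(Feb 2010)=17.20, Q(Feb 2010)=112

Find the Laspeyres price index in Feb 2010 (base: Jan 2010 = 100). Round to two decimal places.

120.21

Laspeyres price index uses base-period quantities as weights.
ΣP(Feb 2010)·Q(Jan 2010) = 5.97×10 + 0.38×304 + 1.98×153 + 17.20×96 = 59.7 + 115.52 + 302.94 + 1651.2 = 2129.36
ΣP(Jan 2010)·Q(Jan 2010) = 8.48×10 + 0.27×304 + 2.11×153 + 13.35×96 = 84.8 + 82.08 + 322.83 + 1281.6 = 1771.31
Index = 2129.36 / 1771.31 × 100 = 120.2139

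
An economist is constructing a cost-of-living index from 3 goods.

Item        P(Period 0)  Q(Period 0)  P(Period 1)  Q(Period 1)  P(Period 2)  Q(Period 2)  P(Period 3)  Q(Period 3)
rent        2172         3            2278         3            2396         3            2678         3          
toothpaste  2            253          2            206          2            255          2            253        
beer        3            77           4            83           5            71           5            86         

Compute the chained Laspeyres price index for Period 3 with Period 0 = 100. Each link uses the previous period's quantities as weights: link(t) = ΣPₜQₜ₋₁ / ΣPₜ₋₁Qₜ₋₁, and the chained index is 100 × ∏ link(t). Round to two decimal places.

123.24

Link Period 0→Period 1:
ΣP(Period 1)Q(Period 0) = 2278×3 + 2×253 + 4×77 = 6834 + 506 + 308 = 7648
ΣP(Period 0)Q(Period 0) = 2172×3 + 2×253 + 3×77 = 6516 + 506 + 231 = 7253
link = 7648/7253 = 1.054460
Link Period 1→Period 2:
ΣP(Period 2)Q(Period 1) = 2396×3 + 2×206 + 5×83 = 7188 + 412 + 415 = 8015
ΣP(Period 1)Q(Period 1) = 2278×3 + 2×206 + 4×83 = 6834 + 412 + 332 = 7578
link = 8015/7578 = 1.057667
Link Period 2→Period 3:
ΣP(Period 3)Q(Period 2) = 2678×3 + 2×255 + 5×71 = 8034 + 510 + 355 = 8899
ΣP(Period 2)Q(Period 2) = 2396×3 + 2×255 + 5×71 = 7188 + 510 + 355 = 8053
link = 8899/8053 = 1.105054
Chained index = 100 × 1.054460 × 1.057667 × 1.105054 = 123.2431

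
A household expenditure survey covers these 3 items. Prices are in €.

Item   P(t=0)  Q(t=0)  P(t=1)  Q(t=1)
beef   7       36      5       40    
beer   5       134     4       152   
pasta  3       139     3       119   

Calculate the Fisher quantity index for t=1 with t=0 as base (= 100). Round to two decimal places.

Laspeyres component (base-period weights):
ΣP(t=0)Q(t=1) = 7×40 + 5×152 + 3×119 = 280 + 760 + 357 = 1397
ΣP(t=0)Q(t=0) = 7×36 + 5×134 + 3×139 = 252 + 670 + 417 = 1339
L = 1397 / 1339 × 100 = 104.3316
Paasche component (current-period weights):
ΣP(t=1)Q(t=1) = 5×40 + 4×152 + 3×119 = 200 + 608 + 357 = 1165
ΣP(t=1)Q(t=0) = 5×36 + 4×134 + 3×139 = 180 + 536 + 417 = 1133
P = 1165 / 1133 × 100 = 102.8244
Fisher = √(L × P) = √(104.3316 × 102.8244) = 103.5752

103.58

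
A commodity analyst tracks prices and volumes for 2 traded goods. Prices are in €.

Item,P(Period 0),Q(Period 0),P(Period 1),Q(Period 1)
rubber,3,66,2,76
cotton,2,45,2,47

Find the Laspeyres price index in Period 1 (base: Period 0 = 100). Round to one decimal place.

77.1

Laspeyres price index uses base-period quantities as weights.
ΣP(Period 1)·Q(Period 0) = 2×66 + 2×45 = 132 + 90 = 222
ΣP(Period 0)·Q(Period 0) = 3×66 + 2×45 = 198 + 90 = 288
Index = 222 / 288 × 100 = 77.0833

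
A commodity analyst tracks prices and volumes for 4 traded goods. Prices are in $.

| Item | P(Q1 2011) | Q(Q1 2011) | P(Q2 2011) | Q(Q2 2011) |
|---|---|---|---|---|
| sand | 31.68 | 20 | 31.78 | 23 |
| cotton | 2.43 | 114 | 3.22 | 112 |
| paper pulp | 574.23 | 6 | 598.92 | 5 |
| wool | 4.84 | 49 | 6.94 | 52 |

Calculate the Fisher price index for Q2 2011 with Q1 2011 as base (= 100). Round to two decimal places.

107.66

Laspeyres component (base-period weights):
ΣP(Q2 2011)Q(Q1 2011) = 31.78×20 + 3.22×114 + 598.92×6 + 6.94×49 = 635.6 + 367.08 + 3593.52 + 340.06 = 4936.26
ΣP(Q1 2011)Q(Q1 2011) = 31.68×20 + 2.43×114 + 574.23×6 + 4.84×49 = 633.6 + 277.02 + 3445.38 + 237.16 = 4593.16
L = 4936.26 / 4593.16 × 100 = 107.4698
Paasche component (current-period weights):
ΣP(Q2 2011)Q(Q2 2011) = 31.78×23 + 3.22×112 + 598.92×5 + 6.94×52 = 730.94 + 360.64 + 2994.6 + 360.88 = 4447.06
ΣP(Q1 2011)Q(Q2 2011) = 31.68×23 + 2.43×112 + 574.23×5 + 4.84×52 = 728.64 + 272.16 + 2871.15 + 251.68 = 4123.63
P = 4447.06 / 4123.63 × 100 = 107.8433
Fisher = √(L × P) = √(107.4698 × 107.8433) = 107.6564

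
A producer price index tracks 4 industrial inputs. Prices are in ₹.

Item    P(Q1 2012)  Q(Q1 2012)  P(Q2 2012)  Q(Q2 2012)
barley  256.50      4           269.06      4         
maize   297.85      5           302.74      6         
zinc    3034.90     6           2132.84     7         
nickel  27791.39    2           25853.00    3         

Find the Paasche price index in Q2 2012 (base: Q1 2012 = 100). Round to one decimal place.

88.8

Paasche price index uses current-period quantities as weights.
ΣP(Q2 2012)·Q(Q2 2012) = 269.06×4 + 302.74×6 + 2132.84×7 + 25853.00×3 = 1076.24 + 1816.44 + 14929.88 + 77559 = 95381.56
ΣP(Q1 2012)·Q(Q2 2012) = 256.50×4 + 297.85×6 + 3034.90×7 + 27791.39×3 = 1026 + 1787.1 + 21244.3 + 83374.17 = 107431.57
Index = 95381.56 / 107431.57 × 100 = 88.7835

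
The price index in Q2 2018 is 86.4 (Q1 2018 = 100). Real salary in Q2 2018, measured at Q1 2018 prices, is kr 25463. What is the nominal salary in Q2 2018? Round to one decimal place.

Nominal = Real × (Index/100) = 25463 × (86.4/100)
        = 25463 × 0.864 = 22000.0320

22000.0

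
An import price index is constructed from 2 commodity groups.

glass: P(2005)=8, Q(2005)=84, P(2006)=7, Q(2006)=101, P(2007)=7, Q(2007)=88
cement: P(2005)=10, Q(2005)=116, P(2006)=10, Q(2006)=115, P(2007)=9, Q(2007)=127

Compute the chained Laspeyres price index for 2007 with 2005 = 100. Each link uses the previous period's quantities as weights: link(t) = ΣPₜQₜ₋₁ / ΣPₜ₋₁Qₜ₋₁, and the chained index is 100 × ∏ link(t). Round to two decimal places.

89.51

Link 2005→2006:
ΣP(2006)Q(2005) = 7×84 + 10×116 = 588 + 1160 = 1748
ΣP(2005)Q(2005) = 8×84 + 10×116 = 672 + 1160 = 1832
link = 1748/1832 = 0.954148
Link 2006→2007:
ΣP(2007)Q(2006) = 7×101 + 9×115 = 707 + 1035 = 1742
ΣP(2006)Q(2006) = 7×101 + 10×115 = 707 + 1150 = 1857
link = 1742/1857 = 0.938072
Chained index = 100 × 0.954148 × 0.938072 = 89.5060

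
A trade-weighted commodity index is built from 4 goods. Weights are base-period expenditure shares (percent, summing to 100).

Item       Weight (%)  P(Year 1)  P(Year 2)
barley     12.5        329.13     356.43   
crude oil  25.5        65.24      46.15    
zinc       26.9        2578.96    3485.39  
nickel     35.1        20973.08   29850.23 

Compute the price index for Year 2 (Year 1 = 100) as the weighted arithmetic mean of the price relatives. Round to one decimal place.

117.9

barley: 12.5 × (356.43/329.13) = 12.5 × 1.082946 = 13.5368
crude oil: 25.5 × (46.15/65.24) = 25.5 × 0.707388 = 18.0384
zinc: 26.9 × (3485.39/2578.96) = 26.9 × 1.351471 = 36.3546
nickel: 35.1 × (29850.23/20973.08) = 35.1 × 1.423264 = 49.9566
Index = Σ wᵢ·(p₁ᵢ/p₀ᵢ) = 13.5368 + 18.0384 + 36.3546 + 49.9566 = 117.8864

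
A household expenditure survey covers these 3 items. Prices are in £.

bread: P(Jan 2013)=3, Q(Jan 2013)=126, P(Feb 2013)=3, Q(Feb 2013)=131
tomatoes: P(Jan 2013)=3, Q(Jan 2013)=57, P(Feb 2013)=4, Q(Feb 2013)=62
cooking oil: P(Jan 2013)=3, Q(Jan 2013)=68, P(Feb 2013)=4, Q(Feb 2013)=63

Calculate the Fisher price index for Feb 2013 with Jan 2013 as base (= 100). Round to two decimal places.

Laspeyres component (base-period weights):
ΣP(Feb 2013)Q(Jan 2013) = 3×126 + 4×57 + 4×68 = 378 + 228 + 272 = 878
ΣP(Jan 2013)Q(Jan 2013) = 3×126 + 3×57 + 3×68 = 378 + 171 + 204 = 753
L = 878 / 753 × 100 = 116.6003
Paasche component (current-period weights):
ΣP(Feb 2013)Q(Feb 2013) = 3×131 + 4×62 + 4×63 = 393 + 248 + 252 = 893
ΣP(Jan 2013)Q(Feb 2013) = 3×131 + 3×62 + 3×63 = 393 + 186 + 189 = 768
P = 893 / 768 × 100 = 116.2760
Fisher = √(L × P) = √(116.6003 × 116.2760) = 116.4380

116.44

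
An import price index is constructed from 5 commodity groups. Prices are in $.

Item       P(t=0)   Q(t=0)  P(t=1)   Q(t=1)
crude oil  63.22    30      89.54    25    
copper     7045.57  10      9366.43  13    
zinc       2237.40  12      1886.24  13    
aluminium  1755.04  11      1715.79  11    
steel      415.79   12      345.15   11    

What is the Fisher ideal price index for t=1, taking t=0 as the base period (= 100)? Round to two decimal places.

116.06

Laspeyres component (base-period weights):
ΣP(t=1)Q(t=0) = 89.54×30 + 9366.43×10 + 1886.24×12 + 1715.79×11 + 345.15×12 = 2686.2 + 93664.3 + 22634.88 + 18873.69 + 4141.8 = 142000.87
ΣP(t=0)Q(t=0) = 63.22×30 + 7045.57×10 + 2237.40×12 + 1755.04×11 + 415.79×12 = 1896.6 + 70455.7 + 26848.8 + 19305.44 + 4989.48 = 123496.02
L = 142000.87 / 123496.02 × 100 = 114.9842
Paasche component (current-period weights):
ΣP(t=1)Q(t=1) = 89.54×25 + 9366.43×13 + 1886.24×13 + 1715.79×11 + 345.15×11 = 2238.5 + 121763.59 + 24521.12 + 18873.69 + 3796.65 = 171193.55
ΣP(t=0)Q(t=1) = 63.22×25 + 7045.57×13 + 2237.40×13 + 1755.04×11 + 415.79×11 = 1580.5 + 91592.41 + 29086.2 + 19305.44 + 4573.69 = 146138.24
P = 171193.55 / 146138.24 × 100 = 117.1449
Fisher = √(L × P) = √(114.9842 × 117.1449) = 116.0595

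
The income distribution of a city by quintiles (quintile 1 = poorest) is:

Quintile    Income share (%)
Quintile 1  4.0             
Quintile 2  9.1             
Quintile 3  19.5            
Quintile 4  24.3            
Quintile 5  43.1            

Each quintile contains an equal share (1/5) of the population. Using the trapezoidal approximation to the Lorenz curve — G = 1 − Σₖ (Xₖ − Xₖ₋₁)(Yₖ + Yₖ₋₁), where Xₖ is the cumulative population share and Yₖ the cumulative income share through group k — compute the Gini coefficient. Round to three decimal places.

0.374

Cumulative income shares Yₖ: 0.0400, 0.1310, 0.3260, 0.5690, 1.0000
Σ (Xₖ−Xₖ₋₁)(Yₖ+Yₖ₋₁) = (1/5)(0.0400+0.0000) + (1/5)(0.1310+0.0400) + (1/5)(0.3260+0.1310) + (1/5)(0.5690+0.3260) + (1/5)(1.0000+0.5690)
  = 0.0080 + 0.0342 + 0.0914 + 0.1790 + 0.3138 = 0.6264
G = 1 − 0.6264 = 0.3736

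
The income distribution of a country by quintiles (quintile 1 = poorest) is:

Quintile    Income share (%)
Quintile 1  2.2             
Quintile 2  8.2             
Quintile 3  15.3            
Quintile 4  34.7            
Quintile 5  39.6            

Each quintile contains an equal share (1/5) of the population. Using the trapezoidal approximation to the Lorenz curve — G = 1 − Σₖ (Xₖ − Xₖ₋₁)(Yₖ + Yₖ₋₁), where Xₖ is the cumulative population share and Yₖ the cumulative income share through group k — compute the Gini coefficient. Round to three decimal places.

0.405

Cumulative income shares Yₖ: 0.0220, 0.1040, 0.2570, 0.6040, 1.0000
Σ (Xₖ−Xₖ₋₁)(Yₖ+Yₖ₋₁) = (1/5)(0.0220+0.0000) + (1/5)(0.1040+0.0220) + (1/5)(0.2570+0.1040) + (1/5)(0.6040+0.2570) + (1/5)(1.0000+0.6040)
  = 0.0044 + 0.0252 + 0.0722 + 0.1722 + 0.3208 = 0.5948
G = 1 − 0.5948 = 0.4052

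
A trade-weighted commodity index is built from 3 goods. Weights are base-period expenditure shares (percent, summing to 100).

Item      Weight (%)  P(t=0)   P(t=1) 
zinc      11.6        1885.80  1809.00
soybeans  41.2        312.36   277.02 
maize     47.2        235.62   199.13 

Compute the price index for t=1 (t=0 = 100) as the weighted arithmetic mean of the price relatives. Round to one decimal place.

zinc: 11.6 × (1809.00/1885.80) = 11.6 × 0.959275 = 11.1276
soybeans: 41.2 × (277.02/312.36) = 41.2 × 0.886861 = 36.5387
maize: 47.2 × (199.13/235.62) = 47.2 × 0.845132 = 39.8902
Index = Σ wᵢ·(p₁ᵢ/p₀ᵢ) = 11.1276 + 36.5387 + 39.8902 = 87.5565

87.6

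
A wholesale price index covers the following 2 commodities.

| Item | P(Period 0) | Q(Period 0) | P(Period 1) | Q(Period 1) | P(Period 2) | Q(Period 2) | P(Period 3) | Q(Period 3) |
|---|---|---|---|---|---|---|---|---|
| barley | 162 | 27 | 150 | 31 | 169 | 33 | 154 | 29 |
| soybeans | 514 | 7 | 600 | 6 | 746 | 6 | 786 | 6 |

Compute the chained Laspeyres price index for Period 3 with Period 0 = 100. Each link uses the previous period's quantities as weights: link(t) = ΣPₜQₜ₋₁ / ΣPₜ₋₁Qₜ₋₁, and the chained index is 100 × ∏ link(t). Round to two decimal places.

118.77

Link Period 0→Period 1:
ΣP(Period 1)Q(Period 0) = 150×27 + 600×7 = 4050 + 4200 = 8250
ΣP(Period 0)Q(Period 0) = 162×27 + 514×7 = 4374 + 3598 = 7972
link = 8250/7972 = 1.034872
Link Period 1→Period 2:
ΣP(Period 2)Q(Period 1) = 169×31 + 746×6 = 5239 + 4476 = 9715
ΣP(Period 1)Q(Period 1) = 150×31 + 600×6 = 4650 + 3600 = 8250
link = 9715/8250 = 1.177576
Link Period 2→Period 3:
ΣP(Period 3)Q(Period 2) = 154×33 + 786×6 = 5082 + 4716 = 9798
ΣP(Period 2)Q(Period 2) = 169×33 + 746×6 = 5577 + 4476 = 10053
link = 9798/10053 = 0.974634
Chained index = 100 × 1.034872 × 1.177576 × 0.974634 = 118.7729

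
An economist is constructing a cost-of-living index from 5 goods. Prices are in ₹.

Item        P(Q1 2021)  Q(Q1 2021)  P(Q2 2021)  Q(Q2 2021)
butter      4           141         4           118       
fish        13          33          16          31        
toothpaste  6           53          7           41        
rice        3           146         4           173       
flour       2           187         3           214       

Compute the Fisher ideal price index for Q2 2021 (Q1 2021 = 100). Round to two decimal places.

124.01

Laspeyres component (base-period weights):
ΣP(Q2 2021)Q(Q1 2021) = 4×141 + 16×33 + 7×53 + 4×146 + 3×187 = 564 + 528 + 371 + 584 + 561 = 2608
ΣP(Q1 2021)Q(Q1 2021) = 4×141 + 13×33 + 6×53 + 3×146 + 2×187 = 564 + 429 + 318 + 438 + 374 = 2123
L = 2608 / 2123 × 100 = 122.8450
Paasche component (current-period weights):
ΣP(Q2 2021)Q(Q2 2021) = 4×118 + 16×31 + 7×41 + 4×173 + 3×214 = 472 + 496 + 287 + 692 + 642 = 2589
ΣP(Q1 2021)Q(Q2 2021) = 4×118 + 13×31 + 6×41 + 3×173 + 2×214 = 472 + 403 + 246 + 519 + 428 = 2068
P = 2589 / 2068 × 100 = 125.1934
Fisher = √(L × P) = √(122.8450 × 125.1934) = 124.0137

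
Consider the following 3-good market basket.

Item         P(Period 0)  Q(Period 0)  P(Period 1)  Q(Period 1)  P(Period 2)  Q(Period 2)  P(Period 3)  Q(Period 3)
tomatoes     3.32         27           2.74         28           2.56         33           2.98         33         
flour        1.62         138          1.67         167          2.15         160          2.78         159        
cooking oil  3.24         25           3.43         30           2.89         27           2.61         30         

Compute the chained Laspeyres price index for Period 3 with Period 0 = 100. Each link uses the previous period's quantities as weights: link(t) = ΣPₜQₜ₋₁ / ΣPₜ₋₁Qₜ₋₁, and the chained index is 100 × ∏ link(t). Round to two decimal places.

Link Period 0→Period 1:
ΣP(Period 1)Q(Period 0) = 2.74×27 + 1.67×138 + 3.43×25 = 73.98 + 230.46 + 85.75 = 390.19
ΣP(Period 0)Q(Period 0) = 3.32×27 + 1.62×138 + 3.24×25 = 89.64 + 223.56 + 81 = 394.2
link = 390.19/394.2 = 0.989827
Link Period 1→Period 2:
ΣP(Period 2)Q(Period 1) = 2.56×28 + 2.15×167 + 2.89×30 = 71.68 + 359.05 + 86.7 = 517.43
ΣP(Period 1)Q(Period 1) = 2.74×28 + 1.67×167 + 3.43×30 = 76.72 + 278.89 + 102.9 = 458.51
link = 517.43/458.51 = 1.128503
Link Period 2→Period 3:
ΣP(Period 3)Q(Period 2) = 2.98×33 + 2.78×160 + 2.61×27 = 98.34 + 444.8 + 70.47 = 613.61
ΣP(Period 2)Q(Period 2) = 2.56×33 + 2.15×160 + 2.89×27 = 84.48 + 344 + 78.03 = 506.51
link = 613.61/506.51 = 1.211447
Chained index = 100 × 0.989827 × 1.128503 × 1.211447 = 135.3215

135.32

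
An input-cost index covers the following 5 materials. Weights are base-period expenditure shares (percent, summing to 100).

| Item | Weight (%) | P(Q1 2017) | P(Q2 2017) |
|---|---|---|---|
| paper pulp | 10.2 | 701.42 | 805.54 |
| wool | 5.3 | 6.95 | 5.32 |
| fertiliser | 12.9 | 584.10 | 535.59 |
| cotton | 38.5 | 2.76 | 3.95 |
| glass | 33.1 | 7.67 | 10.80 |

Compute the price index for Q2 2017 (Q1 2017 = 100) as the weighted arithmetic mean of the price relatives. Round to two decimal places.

129.31

paper pulp: 10.2 × (805.54/701.42) = 10.2 × 1.148442 = 11.7141
wool: 5.3 × (5.32/6.95) = 5.3 × 0.765468 = 4.0570
fertiliser: 12.9 × (535.59/584.10) = 12.9 × 0.916949 = 11.8286
cotton: 38.5 × (3.95/2.76) = 38.5 × 1.431159 = 55.0996
glass: 33.1 × (10.80/7.67) = 33.1 × 1.408083 = 46.6076
Index = Σ wᵢ·(p₁ᵢ/p₀ᵢ) = 11.7141 + 4.0570 + 11.8286 + 55.0996 + 46.6076 = 129.3069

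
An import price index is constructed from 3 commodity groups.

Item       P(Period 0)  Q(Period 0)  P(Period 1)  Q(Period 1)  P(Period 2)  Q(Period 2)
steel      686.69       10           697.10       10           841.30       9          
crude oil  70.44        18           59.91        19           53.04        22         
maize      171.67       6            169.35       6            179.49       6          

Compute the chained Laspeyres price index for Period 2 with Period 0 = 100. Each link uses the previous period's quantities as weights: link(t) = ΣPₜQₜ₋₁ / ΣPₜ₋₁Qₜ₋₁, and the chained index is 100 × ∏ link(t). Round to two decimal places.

Link Period 0→Period 1:
ΣP(Period 1)Q(Period 0) = 697.10×10 + 59.91×18 + 169.35×6 = 6971 + 1078.38 + 1016.1 = 9065.48
ΣP(Period 0)Q(Period 0) = 686.69×10 + 70.44×18 + 171.67×6 = 6866.9 + 1267.92 + 1030.02 = 9164.84
link = 9065.48/9164.84 = 0.989159
Link Period 1→Period 2:
ΣP(Period 2)Q(Period 1) = 841.30×10 + 53.04×19 + 179.49×6 = 8413 + 1007.76 + 1076.94 = 10497.7
ΣP(Period 1)Q(Period 1) = 697.10×10 + 59.91×19 + 169.35×6 = 6971 + 1138.29 + 1016.1 = 9125.39
link = 10497.7/9125.39 = 1.150384
Chained index = 100 × 0.989159 × 1.150384 = 113.7912

113.79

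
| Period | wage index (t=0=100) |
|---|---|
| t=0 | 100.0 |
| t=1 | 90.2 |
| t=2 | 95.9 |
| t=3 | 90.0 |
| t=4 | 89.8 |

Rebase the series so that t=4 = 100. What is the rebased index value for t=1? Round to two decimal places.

100.45

Rebased(t=1) = 90.2 / 89.8 × 100 = 100.4454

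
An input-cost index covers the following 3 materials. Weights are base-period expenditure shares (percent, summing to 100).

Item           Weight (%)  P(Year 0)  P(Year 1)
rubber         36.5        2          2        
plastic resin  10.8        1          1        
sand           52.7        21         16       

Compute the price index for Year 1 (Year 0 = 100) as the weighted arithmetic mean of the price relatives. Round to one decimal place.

rubber: 36.5 × (2/2) = 36.5 × 1.000000 = 36.5000
plastic resin: 10.8 × (1/1) = 10.8 × 1.000000 = 10.8000
sand: 52.7 × (16/21) = 52.7 × 0.761905 = 40.1524
Index = Σ wᵢ·(p₁ᵢ/p₀ᵢ) = 36.5000 + 10.8000 + 40.1524 = 87.4524

87.5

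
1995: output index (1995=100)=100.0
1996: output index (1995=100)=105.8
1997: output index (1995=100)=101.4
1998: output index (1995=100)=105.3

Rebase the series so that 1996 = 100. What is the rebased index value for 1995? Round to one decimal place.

Rebased(1995) = 100.0 / 105.8 × 100 = 94.5180

94.5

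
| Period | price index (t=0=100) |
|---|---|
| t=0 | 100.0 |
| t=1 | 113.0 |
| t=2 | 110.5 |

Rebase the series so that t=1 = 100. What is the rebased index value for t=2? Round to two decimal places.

Rebased(t=2) = 110.5 / 113.0 × 100 = 97.7876

97.79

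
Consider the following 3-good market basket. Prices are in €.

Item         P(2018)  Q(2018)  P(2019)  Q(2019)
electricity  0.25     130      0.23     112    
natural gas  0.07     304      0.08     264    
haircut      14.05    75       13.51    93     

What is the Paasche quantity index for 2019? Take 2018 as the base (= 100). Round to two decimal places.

Paasche quantity index uses current-period prices as weights.
ΣP(2019)·Q(2019) = 0.23×112 + 0.08×264 + 13.51×93 = 25.76 + 21.12 + 1256.43 = 1303.31
ΣP(2019)·Q(2018) = 0.23×130 + 0.08×304 + 13.51×75 = 29.9 + 24.32 + 1013.25 = 1067.47
Index = 1303.31 / 1067.47 × 100 = 122.0934

122.09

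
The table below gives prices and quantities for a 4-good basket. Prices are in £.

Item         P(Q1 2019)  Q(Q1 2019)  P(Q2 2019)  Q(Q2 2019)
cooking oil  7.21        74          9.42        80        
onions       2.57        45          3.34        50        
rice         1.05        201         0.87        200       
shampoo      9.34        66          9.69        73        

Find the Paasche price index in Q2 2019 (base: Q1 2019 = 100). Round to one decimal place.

112.8

Paasche price index uses current-period quantities as weights.
ΣP(Q2 2019)·Q(Q2 2019) = 9.42×80 + 3.34×50 + 0.87×200 + 9.69×73 = 753.6 + 167 + 174 + 707.37 = 1801.97
ΣP(Q1 2019)·Q(Q2 2019) = 7.21×80 + 2.57×50 + 1.05×200 + 9.34×73 = 576.8 + 128.5 + 210 + 681.82 = 1597.12
Index = 1801.97 / 1597.12 × 100 = 112.8262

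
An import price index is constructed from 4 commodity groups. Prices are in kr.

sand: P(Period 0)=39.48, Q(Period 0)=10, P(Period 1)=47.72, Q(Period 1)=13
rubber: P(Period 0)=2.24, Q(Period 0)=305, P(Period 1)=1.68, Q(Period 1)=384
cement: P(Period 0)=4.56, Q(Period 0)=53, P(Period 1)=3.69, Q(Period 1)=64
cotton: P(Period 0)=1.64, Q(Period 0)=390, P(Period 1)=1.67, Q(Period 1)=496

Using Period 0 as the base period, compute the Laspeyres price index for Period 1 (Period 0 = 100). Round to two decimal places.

93.73

Laspeyres price index uses base-period quantities as weights.
ΣP(Period 1)·Q(Period 0) = 47.72×10 + 1.68×305 + 3.69×53 + 1.67×390 = 477.2 + 512.4 + 195.57 + 651.3 = 1836.47
ΣP(Period 0)·Q(Period 0) = 39.48×10 + 2.24×305 + 4.56×53 + 1.64×390 = 394.8 + 683.2 + 241.68 + 639.6 = 1959.28
Index = 1836.47 / 1959.28 × 100 = 93.7319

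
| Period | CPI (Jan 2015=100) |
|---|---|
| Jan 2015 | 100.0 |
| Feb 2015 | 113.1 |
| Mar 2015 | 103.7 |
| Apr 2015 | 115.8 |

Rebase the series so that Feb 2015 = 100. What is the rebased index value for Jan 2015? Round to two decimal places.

Rebased(Jan 2015) = 100.0 / 113.1 × 100 = 88.4173

88.42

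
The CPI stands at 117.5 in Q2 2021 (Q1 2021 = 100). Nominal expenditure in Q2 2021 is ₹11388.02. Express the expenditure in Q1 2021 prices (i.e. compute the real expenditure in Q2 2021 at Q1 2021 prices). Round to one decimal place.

Real = Nominal ÷ (Index/100) = 11388.02 ÷ (117.5/100)
     = 11388.02 ÷ 1.175 = 9691.9319

9691.9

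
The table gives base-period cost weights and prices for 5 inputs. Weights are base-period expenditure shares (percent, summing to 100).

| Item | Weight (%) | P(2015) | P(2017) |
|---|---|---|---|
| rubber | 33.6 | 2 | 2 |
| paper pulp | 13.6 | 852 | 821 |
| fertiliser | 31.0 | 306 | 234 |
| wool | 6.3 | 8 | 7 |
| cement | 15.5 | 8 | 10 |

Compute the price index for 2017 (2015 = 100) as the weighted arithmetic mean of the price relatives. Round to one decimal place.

95.3

rubber: 33.6 × (2/2) = 33.6 × 1.000000 = 33.6000
paper pulp: 13.6 × (821/852) = 13.6 × 0.963615 = 13.1052
fertiliser: 31.0 × (234/306) = 31.0 × 0.764706 = 23.7059
wool: 6.3 × (7/8) = 6.3 × 0.875000 = 5.5125
cement: 15.5 × (10/8) = 15.5 × 1.250000 = 19.3750
Index = Σ wᵢ·(p₁ᵢ/p₀ᵢ) = 33.6000 + 13.1052 + 23.7059 + 5.5125 + 19.3750 = 95.2985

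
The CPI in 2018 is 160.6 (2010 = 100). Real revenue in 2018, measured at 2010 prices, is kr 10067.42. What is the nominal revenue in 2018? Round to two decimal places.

Nominal = Real × (Index/100) = 10067.42 × (160.6/100)
        = 10067.42 × 1.606 = 16168.2765

16168.28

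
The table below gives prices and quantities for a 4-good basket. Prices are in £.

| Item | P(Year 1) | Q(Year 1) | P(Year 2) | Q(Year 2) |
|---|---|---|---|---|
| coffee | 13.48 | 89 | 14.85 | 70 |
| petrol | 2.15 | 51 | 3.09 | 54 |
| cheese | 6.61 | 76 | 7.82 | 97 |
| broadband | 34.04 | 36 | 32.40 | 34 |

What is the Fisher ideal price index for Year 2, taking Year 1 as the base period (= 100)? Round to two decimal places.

106.98

Laspeyres component (base-period weights):
ΣP(Year 2)Q(Year 1) = 14.85×89 + 3.09×51 + 7.82×76 + 32.40×36 = 1321.65 + 157.59 + 594.32 + 1166.4 = 3239.96
ΣP(Year 1)Q(Year 1) = 13.48×89 + 2.15×51 + 6.61×76 + 34.04×36 = 1199.72 + 109.65 + 502.36 + 1225.44 = 3037.17
L = 3239.96 / 3037.17 × 100 = 106.6769
Paasche component (current-period weights):
ΣP(Year 2)Q(Year 2) = 14.85×70 + 3.09×54 + 7.82×97 + 32.40×34 = 1039.5 + 166.86 + 758.54 + 1101.6 = 3066.5
ΣP(Year 1)Q(Year 2) = 13.48×70 + 2.15×54 + 6.61×97 + 34.04×34 = 943.6 + 116.1 + 641.17 + 1157.36 = 2858.23
P = 3066.5 / 2858.23 × 100 = 107.2867
Fisher = √(L × P) = √(106.6769 × 107.2867) = 106.9814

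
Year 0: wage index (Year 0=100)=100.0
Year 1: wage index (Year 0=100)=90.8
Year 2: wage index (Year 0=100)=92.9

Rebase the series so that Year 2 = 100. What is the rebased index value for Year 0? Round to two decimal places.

107.64

Rebased(Year 0) = 100.0 / 92.9 × 100 = 107.6426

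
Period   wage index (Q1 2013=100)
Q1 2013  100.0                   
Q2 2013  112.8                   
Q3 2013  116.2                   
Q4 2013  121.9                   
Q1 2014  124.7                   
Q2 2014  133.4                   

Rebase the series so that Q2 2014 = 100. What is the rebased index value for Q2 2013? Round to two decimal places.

Rebased(Q2 2013) = 112.8 / 133.4 × 100 = 84.5577

84.56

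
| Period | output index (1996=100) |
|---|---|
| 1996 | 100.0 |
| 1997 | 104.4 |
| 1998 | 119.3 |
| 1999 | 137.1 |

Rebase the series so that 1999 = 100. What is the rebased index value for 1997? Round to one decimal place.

Rebased(1997) = 104.4 / 137.1 × 100 = 76.1488

76.1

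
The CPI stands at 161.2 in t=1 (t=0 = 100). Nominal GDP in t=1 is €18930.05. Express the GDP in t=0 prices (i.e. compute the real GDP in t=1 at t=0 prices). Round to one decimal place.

Real = Nominal ÷ (Index/100) = 18930.05 ÷ (161.2/100)
     = 18930.05 ÷ 1.612 = 11743.2072

11743.2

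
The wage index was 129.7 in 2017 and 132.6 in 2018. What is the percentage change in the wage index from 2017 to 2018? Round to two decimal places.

2.24%

Change = (132.6 − 129.7) / 129.7 × 100
       = 2.9 / 129.7 × 100 = 2.2359%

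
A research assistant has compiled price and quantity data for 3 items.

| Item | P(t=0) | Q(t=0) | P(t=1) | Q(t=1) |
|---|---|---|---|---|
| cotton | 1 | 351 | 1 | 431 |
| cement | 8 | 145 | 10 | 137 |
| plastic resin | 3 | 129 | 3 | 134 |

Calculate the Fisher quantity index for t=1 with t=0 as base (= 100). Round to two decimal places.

101.16

Laspeyres component (base-period weights):
ΣP(t=0)Q(t=1) = 1×431 + 8×137 + 3×134 = 431 + 1096 + 402 = 1929
ΣP(t=0)Q(t=0) = 1×351 + 8×145 + 3×129 = 351 + 1160 + 387 = 1898
L = 1929 / 1898 × 100 = 101.6333
Paasche component (current-period weights):
ΣP(t=1)Q(t=1) = 1×431 + 10×137 + 3×134 = 431 + 1370 + 402 = 2203
ΣP(t=1)Q(t=0) = 1×351 + 10×145 + 3×129 = 351 + 1450 + 387 = 2188
P = 2203 / 2188 × 100 = 100.6856
Fisher = √(L × P) = √(101.6333 × 100.6856) = 101.1583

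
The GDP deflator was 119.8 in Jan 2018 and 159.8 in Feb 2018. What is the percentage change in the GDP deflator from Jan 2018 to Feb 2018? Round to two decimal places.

Change = (159.8 − 119.8) / 119.8 × 100
       = 40.0 / 119.8 × 100 = 33.3890%

33.39%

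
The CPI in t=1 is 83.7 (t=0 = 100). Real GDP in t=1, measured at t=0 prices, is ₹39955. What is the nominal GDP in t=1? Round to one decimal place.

33442.3

Nominal = Real × (Index/100) = 39955 × (83.7/100)
        = 39955 × 0.837 = 33442.3350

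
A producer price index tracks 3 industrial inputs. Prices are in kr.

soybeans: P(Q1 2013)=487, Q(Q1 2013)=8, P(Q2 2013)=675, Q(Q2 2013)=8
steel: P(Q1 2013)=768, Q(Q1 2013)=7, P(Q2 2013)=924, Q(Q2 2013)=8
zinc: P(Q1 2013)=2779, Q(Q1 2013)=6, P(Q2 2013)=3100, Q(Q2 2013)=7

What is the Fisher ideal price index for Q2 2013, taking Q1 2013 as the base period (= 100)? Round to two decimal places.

117.19

Laspeyres component (base-period weights):
ΣP(Q2 2013)Q(Q1 2013) = 675×8 + 924×7 + 3100×6 = 5400 + 6468 + 18600 = 30468
ΣP(Q1 2013)Q(Q1 2013) = 487×8 + 768×7 + 2779×6 = 3896 + 5376 + 16674 = 25946
L = 30468 / 25946 × 100 = 117.4285
Paasche component (current-period weights):
ΣP(Q2 2013)Q(Q2 2013) = 675×8 + 924×8 + 3100×7 = 5400 + 7392 + 21700 = 34492
ΣP(Q1 2013)Q(Q2 2013) = 487×8 + 768×8 + 2779×7 = 3896 + 6144 + 19453 = 29493
P = 34492 / 29493 × 100 = 116.9498
Fisher = √(L × P) = √(117.4285 × 116.9498) = 117.1889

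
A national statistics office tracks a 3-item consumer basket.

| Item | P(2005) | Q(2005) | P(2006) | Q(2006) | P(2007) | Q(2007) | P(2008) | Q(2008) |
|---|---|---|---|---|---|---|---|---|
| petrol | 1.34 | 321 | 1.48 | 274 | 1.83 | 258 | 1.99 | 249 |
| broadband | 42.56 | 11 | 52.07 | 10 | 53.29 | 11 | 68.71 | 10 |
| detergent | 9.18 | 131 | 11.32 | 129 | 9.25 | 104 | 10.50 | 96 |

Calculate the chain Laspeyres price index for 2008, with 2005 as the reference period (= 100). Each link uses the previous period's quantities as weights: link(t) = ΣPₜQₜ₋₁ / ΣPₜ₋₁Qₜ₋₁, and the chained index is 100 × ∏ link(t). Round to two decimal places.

131.41

Link 2005→2006:
ΣP(2006)Q(2005) = 1.48×321 + 52.07×11 + 11.32×131 = 475.08 + 572.77 + 1482.92 = 2530.77
ΣP(2005)Q(2005) = 1.34×321 + 42.56×11 + 9.18×131 = 430.14 + 468.16 + 1202.58 = 2100.88
link = 2530.77/2100.88 = 1.204624
Link 2006→2007:
ΣP(2007)Q(2006) = 1.83×274 + 53.29×10 + 9.25×129 = 501.42 + 532.9 + 1193.25 = 2227.57
ΣP(2006)Q(2006) = 1.48×274 + 52.07×10 + 11.32×129 = 405.52 + 520.7 + 1460.28 = 2386.5
link = 2227.57/2386.5 = 0.933405
Link 2007→2008:
ΣP(2008)Q(2007) = 1.99×258 + 68.71×11 + 10.50×104 = 513.42 + 755.81 + 1092 = 2361.23
ΣP(2007)Q(2007) = 1.83×258 + 53.29×11 + 9.25×104 = 472.14 + 586.19 + 962 = 2020.33
link = 2361.23/2020.33 = 1.168735
Chained index = 100 × 1.204624 × 0.933405 × 1.168735 = 131.4127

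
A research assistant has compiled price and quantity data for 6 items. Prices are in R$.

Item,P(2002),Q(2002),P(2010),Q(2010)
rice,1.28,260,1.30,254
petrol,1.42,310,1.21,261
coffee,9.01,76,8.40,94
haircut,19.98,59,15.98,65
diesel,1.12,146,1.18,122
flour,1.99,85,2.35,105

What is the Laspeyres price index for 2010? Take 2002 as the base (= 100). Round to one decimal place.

Laspeyres price index uses base-period quantities as weights.
ΣP(2010)·Q(2002) = 1.30×260 + 1.21×310 + 8.40×76 + 15.98×59 + 1.18×146 + 2.35×85 = 338 + 375.1 + 638.4 + 942.82 + 172.28 + 199.75 = 2666.35
ΣP(2002)·Q(2002) = 1.28×260 + 1.42×310 + 9.01×76 + 19.98×59 + 1.12×146 + 1.99×85 = 332.8 + 440.2 + 684.76 + 1178.82 + 163.52 + 169.15 = 2969.25
Index = 2666.35 / 2969.25 × 100 = 89.7988

89.8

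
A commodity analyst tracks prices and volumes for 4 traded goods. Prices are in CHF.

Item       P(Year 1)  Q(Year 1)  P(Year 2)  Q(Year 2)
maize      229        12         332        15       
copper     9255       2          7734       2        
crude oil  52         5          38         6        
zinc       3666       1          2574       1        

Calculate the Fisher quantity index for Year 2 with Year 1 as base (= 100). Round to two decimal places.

103.79

Laspeyres component (base-period weights):
ΣP(Year 1)Q(Year 2) = 229×15 + 9255×2 + 52×6 + 3666×1 = 3435 + 18510 + 312 + 3666 = 25923
ΣP(Year 1)Q(Year 1) = 229×12 + 9255×2 + 52×5 + 3666×1 = 2748 + 18510 + 260 + 3666 = 25184
L = 25923 / 25184 × 100 = 102.9344
Paasche component (current-period weights):
ΣP(Year 2)Q(Year 2) = 332×15 + 7734×2 + 38×6 + 2574×1 = 4980 + 15468 + 228 + 2574 = 23250
ΣP(Year 2)Q(Year 1) = 332×12 + 7734×2 + 38×5 + 2574×1 = 3984 + 15468 + 190 + 2574 = 22216
P = 23250 / 22216 × 100 = 104.6543
Fisher = √(L × P) = √(102.9344 × 104.6543) = 103.7908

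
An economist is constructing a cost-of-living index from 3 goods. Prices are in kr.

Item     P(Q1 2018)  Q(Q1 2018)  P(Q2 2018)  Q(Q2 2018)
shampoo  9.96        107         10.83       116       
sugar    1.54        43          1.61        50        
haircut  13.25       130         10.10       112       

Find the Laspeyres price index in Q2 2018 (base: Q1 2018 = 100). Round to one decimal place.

Laspeyres price index uses base-period quantities as weights.
ΣP(Q2 2018)·Q(Q1 2018) = 10.83×107 + 1.61×43 + 10.10×130 = 1158.81 + 69.23 + 1313 = 2541.04
ΣP(Q1 2018)·Q(Q1 2018) = 9.96×107 + 1.54×43 + 13.25×130 = 1065.72 + 66.22 + 1722.5 = 2854.44
Index = 2541.04 / 2854.44 × 100 = 89.0206

89.0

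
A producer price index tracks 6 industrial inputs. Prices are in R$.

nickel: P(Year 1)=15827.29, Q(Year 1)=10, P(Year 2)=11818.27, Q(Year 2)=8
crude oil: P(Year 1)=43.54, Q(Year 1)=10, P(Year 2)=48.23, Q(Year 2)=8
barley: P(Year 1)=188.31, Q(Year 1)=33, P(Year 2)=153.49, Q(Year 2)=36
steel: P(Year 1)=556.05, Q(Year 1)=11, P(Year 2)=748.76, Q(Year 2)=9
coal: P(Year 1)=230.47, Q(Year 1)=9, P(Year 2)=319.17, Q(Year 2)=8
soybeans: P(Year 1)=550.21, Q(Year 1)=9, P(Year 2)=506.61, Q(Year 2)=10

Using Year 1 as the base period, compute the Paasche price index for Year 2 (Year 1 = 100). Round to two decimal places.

78.59

Paasche price index uses current-period quantities as weights.
ΣP(Year 2)·Q(Year 2) = 11818.27×8 + 48.23×8 + 153.49×36 + 748.76×9 + 319.17×8 + 506.61×10 = 94546.16 + 385.84 + 5525.64 + 6738.84 + 2553.36 + 5066.1 = 114815.94
ΣP(Year 1)·Q(Year 2) = 15827.29×8 + 43.54×8 + 188.31×36 + 556.05×9 + 230.47×8 + 550.21×10 = 126618.32 + 348.32 + 6779.16 + 5004.45 + 1843.76 + 5502.1 = 146096.11
Index = 114815.94 / 146096.11 × 100 = 78.5893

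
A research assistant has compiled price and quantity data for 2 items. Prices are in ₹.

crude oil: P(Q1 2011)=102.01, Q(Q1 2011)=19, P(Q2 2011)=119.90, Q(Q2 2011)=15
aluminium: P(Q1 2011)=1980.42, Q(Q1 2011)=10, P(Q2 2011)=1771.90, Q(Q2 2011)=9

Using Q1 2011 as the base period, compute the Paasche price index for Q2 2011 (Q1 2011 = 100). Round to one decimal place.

Paasche price index uses current-period quantities as weights.
ΣP(Q2 2011)·Q(Q2 2011) = 119.90×15 + 1771.90×9 = 1798.5 + 15947.1 = 17745.6
ΣP(Q1 2011)·Q(Q2 2011) = 102.01×15 + 1980.42×9 = 1530.15 + 17823.78 = 19353.93
Index = 17745.6 / 19353.93 × 100 = 91.6899

91.7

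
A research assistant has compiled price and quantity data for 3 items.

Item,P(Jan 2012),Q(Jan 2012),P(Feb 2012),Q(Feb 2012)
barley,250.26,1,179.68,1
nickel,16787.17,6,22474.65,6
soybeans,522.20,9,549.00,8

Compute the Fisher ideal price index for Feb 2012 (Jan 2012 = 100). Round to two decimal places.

132.52

Laspeyres component (base-period weights):
ΣP(Feb 2012)Q(Jan 2012) = 179.68×1 + 22474.65×6 + 549.00×9 = 179.68 + 134847.9 + 4941 = 139968.58
ΣP(Jan 2012)Q(Jan 2012) = 250.26×1 + 16787.17×6 + 522.20×9 = 250.26 + 100723.02 + 4699.8 = 105673.08
L = 139968.58 / 105673.08 × 100 = 132.4543
Paasche component (current-period weights):
ΣP(Feb 2012)Q(Feb 2012) = 179.68×1 + 22474.65×6 + 549.00×8 = 179.68 + 134847.9 + 4392 = 139419.58
ΣP(Jan 2012)Q(Feb 2012) = 250.26×1 + 16787.17×6 + 522.20×8 = 250.26 + 100723.02 + 4177.6 = 105150.88
P = 139419.58 / 105150.88 × 100 = 132.5900
Fisher = √(L × P) = √(132.4543 × 132.5900) = 132.5222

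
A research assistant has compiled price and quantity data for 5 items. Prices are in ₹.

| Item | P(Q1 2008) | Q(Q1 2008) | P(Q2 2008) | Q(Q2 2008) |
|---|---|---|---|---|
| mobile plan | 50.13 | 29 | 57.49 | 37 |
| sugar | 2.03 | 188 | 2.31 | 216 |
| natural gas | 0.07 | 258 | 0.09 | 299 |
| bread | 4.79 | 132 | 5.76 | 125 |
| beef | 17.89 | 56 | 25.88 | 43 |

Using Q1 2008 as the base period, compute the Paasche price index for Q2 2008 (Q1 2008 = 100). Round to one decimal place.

Paasche price index uses current-period quantities as weights.
ΣP(Q2 2008)·Q(Q2 2008) = 57.49×37 + 2.31×216 + 0.09×299 + 5.76×125 + 25.88×43 = 2127.13 + 498.96 + 26.91 + 720 + 1112.84 = 4485.84
ΣP(Q1 2008)·Q(Q2 2008) = 50.13×37 + 2.03×216 + 0.07×299 + 4.79×125 + 17.89×43 = 1854.81 + 438.48 + 20.93 + 598.75 + 769.27 = 3682.24
Index = 4485.84 / 3682.24 × 100 = 121.8237

121.8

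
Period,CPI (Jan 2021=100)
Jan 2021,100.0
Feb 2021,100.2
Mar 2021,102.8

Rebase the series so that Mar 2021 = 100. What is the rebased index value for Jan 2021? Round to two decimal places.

97.28

Rebased(Jan 2021) = 100.0 / 102.8 × 100 = 97.2763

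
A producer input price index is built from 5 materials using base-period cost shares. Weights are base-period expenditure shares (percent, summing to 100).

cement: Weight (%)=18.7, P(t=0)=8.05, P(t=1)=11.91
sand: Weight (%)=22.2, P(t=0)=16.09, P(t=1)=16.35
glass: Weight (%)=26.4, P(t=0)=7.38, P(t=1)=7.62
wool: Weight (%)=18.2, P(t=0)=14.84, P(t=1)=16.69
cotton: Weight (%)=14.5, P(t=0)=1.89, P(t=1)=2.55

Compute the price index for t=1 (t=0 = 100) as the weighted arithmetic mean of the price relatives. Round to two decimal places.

117.52

cement: 18.7 × (11.91/8.05) = 18.7 × 1.479503 = 27.6667
sand: 22.2 × (16.35/16.09) = 22.2 × 1.016159 = 22.5587
glass: 26.4 × (7.62/7.38) = 26.4 × 1.032520 = 27.2585
wool: 18.2 × (16.69/14.84) = 18.2 × 1.124663 = 20.4689
cotton: 14.5 × (2.55/1.89) = 14.5 × 1.349206 = 19.5635
Index = Σ wᵢ·(p₁ᵢ/p₀ᵢ) = 27.6667 + 22.5587 + 27.2585 + 20.4689 + 19.5635 = 117.5163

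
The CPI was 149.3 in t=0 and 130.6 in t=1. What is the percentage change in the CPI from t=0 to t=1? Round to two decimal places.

Change = (130.6 − 149.3) / 149.3 × 100
       = -18.7 / 149.3 × 100 = -12.5251%

-12.53%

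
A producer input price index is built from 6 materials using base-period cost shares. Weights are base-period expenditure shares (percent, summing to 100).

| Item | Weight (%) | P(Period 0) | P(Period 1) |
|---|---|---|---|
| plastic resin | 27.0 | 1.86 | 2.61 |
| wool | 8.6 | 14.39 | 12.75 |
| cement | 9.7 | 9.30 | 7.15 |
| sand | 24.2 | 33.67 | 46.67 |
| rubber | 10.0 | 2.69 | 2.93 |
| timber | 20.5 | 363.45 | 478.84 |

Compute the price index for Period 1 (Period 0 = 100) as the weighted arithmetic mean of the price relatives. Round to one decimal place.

plastic resin: 27.0 × (2.61/1.86) = 27.0 × 1.403226 = 37.8871
wool: 8.6 × (12.75/14.39) = 8.6 × 0.886032 = 7.6199
cement: 9.7 × (7.15/9.30) = 9.7 × 0.768817 = 7.4575
sand: 24.2 × (46.67/33.67) = 24.2 × 1.386100 = 33.5436
rubber: 10.0 × (2.93/2.69) = 10.0 × 1.089219 = 10.8922
timber: 20.5 × (478.84/363.45) = 20.5 × 1.317485 = 27.0084
Index = Σ wᵢ·(p₁ᵢ/p₀ᵢ) = 37.8871 + 7.6199 + 7.4575 + 33.5436 + 10.8922 + 27.0084 = 124.4088

124.4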